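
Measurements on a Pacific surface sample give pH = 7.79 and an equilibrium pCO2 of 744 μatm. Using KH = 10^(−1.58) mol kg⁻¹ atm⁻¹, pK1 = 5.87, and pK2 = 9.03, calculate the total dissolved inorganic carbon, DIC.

DIC = 1.74 mmol/kg

[CO2*] = KH · pCO2 = 10^(−1.58) × 744×10^-6 = 1.957×10^-5 mol/kg
α₀ = 1/(1 + K1/[H⁺] + K1K2/[H⁺]²) = 1/(1 + 10^+1.92 + 10^+0.68) = 0.01124
DIC = [CO2*]/α₀ = 1.957×10^-5 / 0.01124 = 1.74 mmol/kg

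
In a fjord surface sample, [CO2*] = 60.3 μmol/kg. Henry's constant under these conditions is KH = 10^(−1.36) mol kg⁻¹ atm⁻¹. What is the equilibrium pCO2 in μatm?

pCO2 = 1380 μatm

KH = 10^(−1.36) = 4.365×10^-2 mol kg⁻¹ atm⁻¹
pCO2 = [CO2*]/KH = 60.3×10^-6 / 4.365×10^-2 = 1.38×10^-3 atm = 1380 μatm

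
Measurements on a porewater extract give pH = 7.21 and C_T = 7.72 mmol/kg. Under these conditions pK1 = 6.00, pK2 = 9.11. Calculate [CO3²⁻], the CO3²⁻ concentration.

[CO3²⁻] = 0.0905 mmol/kg

α₂ = 1 / (1 + [H⁺]/K2 + [H⁺]²/(K1K2)) = 1 / (1 + 10^+1.90 + 10^+0.69)
   = 1 / (1 + 79.433 + 4.8978) = 1/85.331 = 0.01172
[CO3²⁻] = α₂ × DIC = 0.01172 × 7.72 = 0.0905 mmol/kg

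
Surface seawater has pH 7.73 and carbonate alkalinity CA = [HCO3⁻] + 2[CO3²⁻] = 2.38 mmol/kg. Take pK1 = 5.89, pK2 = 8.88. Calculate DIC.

DIC = 2.26 mmol/kg

CA = [HCO3⁻] + 2[CO3²⁻] = (α₁ + 2α₂)·DIC
At pH 7.73: [H⁺]/K1 = 10^-1.84 = 0.014454, K2/[H⁺] = 10^-1.15 = 0.070795
α₁ = 1/(1 + 0.014454 + 0.070795) = 1/1.0852 = 0.9214; α₂ = α₁·K2/[H⁺] = 0.06523
α₁ + 2α₂ = 1.0519
DIC = CA / (α₁ + 2α₂) = 2.38 / 1.0519 = 2.26 mmol/kg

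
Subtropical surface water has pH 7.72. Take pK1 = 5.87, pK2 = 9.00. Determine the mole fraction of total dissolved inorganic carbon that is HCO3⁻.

α₁ = 0.938

α₁ = 1 / (1 + [H⁺]/K1 + K2/[H⁺]) = 1 / (1 + 10^-1.85 + 10^-1.28)
   = 1 / (1 + 0.014125 + 0.052481) = 1/1.0666 = 0.9376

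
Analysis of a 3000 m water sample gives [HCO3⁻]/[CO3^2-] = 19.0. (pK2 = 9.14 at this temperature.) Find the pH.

From K2 = [H⁺][CO3^2-]/[HCO3⁻]:  pH = pK2 − log₁₀([HCO3⁻]/[CO3^2-])
log₁₀(19.0) = +1.279
pH = 9.14 − (+1.279) = 7.86

pH = 7.86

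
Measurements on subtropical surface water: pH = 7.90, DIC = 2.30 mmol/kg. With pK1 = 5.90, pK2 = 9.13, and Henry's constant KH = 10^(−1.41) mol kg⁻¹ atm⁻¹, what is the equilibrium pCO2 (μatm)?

pCO2 = 553 μatm

α₀ = 1 / (1 + K1/[H⁺] + K1K2/[H⁺]²) = 1 / (1 + 10^+2.00 + 10^+0.77)
   = 1 / (1 + 100.00 + 5.8884) = 1/106.89 = 0.009356
[CO2*] = α₀ × DIC = 0.009356 × 2.30 = 0.02152 mmol/kg
pCO2 = [CO2*]/KH = 2.152×10^-5 / 3.890×10^-2 = 553 μatm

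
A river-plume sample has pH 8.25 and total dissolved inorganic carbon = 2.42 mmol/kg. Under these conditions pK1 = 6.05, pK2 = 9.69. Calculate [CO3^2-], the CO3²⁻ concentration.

α₂ = 1 / (1 + [H⁺]/K2 + [H⁺]²/(K1K2)) = 1 / (1 + 10^+1.44 + 10^-0.76)
   = 1 / (1 + 27.542 + 0.17378) = 1/28.716 = 0.03482
[CO3²⁻] = α₂ × DIC = 0.03482 × 2.42 = 0.0843 mmol/kg

[CO3²⁻] = 0.0843 mmol/kg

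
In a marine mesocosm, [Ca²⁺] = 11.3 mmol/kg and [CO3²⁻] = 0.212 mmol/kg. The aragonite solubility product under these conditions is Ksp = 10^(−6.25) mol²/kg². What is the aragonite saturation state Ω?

Ω = 4.26

Ksp = 10^(−6.25) = 5.623×10^-7
Ω = [Ca²⁺][CO3²⁻]/Ksp = (11.3×10^-3)(0.212×10^-3) / 5.623×10^-7 = 4.26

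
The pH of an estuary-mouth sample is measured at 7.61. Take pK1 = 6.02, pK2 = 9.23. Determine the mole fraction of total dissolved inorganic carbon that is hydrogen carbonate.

α₁ = 0.953

α₁ = 1 / (1 + [H⁺]/K1 + K2/[H⁺]) = 1 / (1 + 10^-1.59 + 10^-1.62)
   = 1 / (1 + 0.025704 + 0.023988) = 1/1.0497 = 0.9527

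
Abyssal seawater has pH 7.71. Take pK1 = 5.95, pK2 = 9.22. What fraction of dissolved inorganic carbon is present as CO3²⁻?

α₂ = 0.0295

α₂ = 1 / (1 + [H⁺]/K2 + [H⁺]²/(K1K2)) = 1 / (1 + 10^+1.51 + 10^-0.25)
   = 1 / (1 + 32.359 + 0.56234) = 1/33.922 = 0.02948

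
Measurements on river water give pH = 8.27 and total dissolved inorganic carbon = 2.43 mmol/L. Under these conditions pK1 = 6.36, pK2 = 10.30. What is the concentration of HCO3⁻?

α₁ = 1 / (1 + [H⁺]/K1 + K2/[H⁺]) = 1 / (1 + 10^-1.91 + 10^-2.03)
   = 1 / (1 + 0.012303 + 0.0093325) = 1/1.0216 = 0.9788
[HCO3⁻] = α₁ × DIC = 0.9788 × 2.43 = 2.38 mmol/L

[HCO3⁻] = 2.38 mmol/L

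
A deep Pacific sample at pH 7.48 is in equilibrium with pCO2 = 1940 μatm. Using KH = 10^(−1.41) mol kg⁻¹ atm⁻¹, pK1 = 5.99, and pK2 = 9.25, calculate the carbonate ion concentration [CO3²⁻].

[CO3²⁻] = 0.0396 mmol/kg

[CO2*] = KH · pCO2 = 10^(−1.41) × 1940×10^-6 = 7.547×10^-5 mol/kg
α₀ = 1/(1 + K1/[H⁺] + K1K2/[H⁺]²) = 1/(1 + 10^+1.49 + 10^-0.28) = 0.03084
DIC = [CO2*]/α₀ = 7.547×10^-5 / 0.03084 = 2.447 mmol/kg
[CO3²⁻] = α₂·DIC; α₂ = 0.01618, so [CO3²⁻] = 0.01618 × 2.447 = 0.0396 mmol/kg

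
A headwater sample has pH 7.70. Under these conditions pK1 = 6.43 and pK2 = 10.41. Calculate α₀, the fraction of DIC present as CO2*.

α₀ = 0.0509

α₀ = 1 / (1 + K1/[H⁺] + K1K2/[H⁺]²) = 1 / (1 + 10^+1.27 + 10^-1.44)
   = 1 / (1 + 18.621 + 0.036308) = 1/19.657 = 0.05087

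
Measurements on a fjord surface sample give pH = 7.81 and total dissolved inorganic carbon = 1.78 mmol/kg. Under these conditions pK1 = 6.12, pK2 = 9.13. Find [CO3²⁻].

[CO3²⁻] = 0.0798 mmol/kg

α₂ = 1 / (1 + [H⁺]/K2 + [H⁺]²/(K1K2)) = 1 / (1 + 10^+1.32 + 10^-0.37)
   = 1 / (1 + 20.893 + 0.42658) = 1/22.320 = 0.04480
[CO3²⁻] = α₂ × DIC = 0.04480 × 1.78 = 0.0798 mmol/kg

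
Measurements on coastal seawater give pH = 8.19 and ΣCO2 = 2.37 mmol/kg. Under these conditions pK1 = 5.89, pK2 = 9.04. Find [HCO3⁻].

[HCO3⁻] = 2.07 mmol/kg

α₁ = 1 / (1 + [H⁺]/K1 + K2/[H⁺]) = 1 / (1 + 10^-2.30 + 10^-0.85)
   = 1 / (1 + 0.0050119 + 0.14125) = 1/1.1463 = 0.8724
[HCO3⁻] = α₁ × DIC = 0.8724 × 2.37 = 2.07 mmol/kg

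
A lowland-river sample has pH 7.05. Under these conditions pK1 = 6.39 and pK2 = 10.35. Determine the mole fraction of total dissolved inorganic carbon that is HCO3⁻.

α₁ = 0.820

α₁ = 1 / (1 + [H⁺]/K1 + K2/[H⁺]) = 1 / (1 + 10^-0.66 + 10^-3.30)
   = 1 / (1 + 0.21878 + 0.00050119) = 1/1.2193 = 0.8202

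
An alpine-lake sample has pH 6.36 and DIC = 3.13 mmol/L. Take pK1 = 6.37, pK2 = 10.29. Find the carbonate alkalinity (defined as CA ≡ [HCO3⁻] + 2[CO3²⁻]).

CA = 1.55 mmol/L

CA = [HCO3⁻] + 2[CO3²⁻] = (α₁ + 2α₂)·DIC
At pH 6.36: [H⁺]/K1 = 10^0.01 = 1.0233, K2/[H⁺] = 10^-3.93 = 0.00011749
α₁ = 1/(1 + 1.0233 + 0.00011749) = 1/2.0234 = 0.4942; α₂ = α₁·K2/[H⁺] = 5.807×10^-5
α₁ + 2α₂ = 0.4943
CA = 0.4943 × 3.13 = 1.55 mmol/L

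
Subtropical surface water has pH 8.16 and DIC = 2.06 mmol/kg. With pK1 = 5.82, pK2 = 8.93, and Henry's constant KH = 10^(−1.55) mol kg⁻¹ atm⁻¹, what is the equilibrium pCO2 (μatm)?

α₀ = 1 / (1 + K1/[H⁺] + K1K2/[H⁺]²) = 1 / (1 + 10^+2.34 + 10^+1.57)
   = 1 / (1 + 218.78 + 37.154) = 1/256.93 = 0.003892
[CO2*] = α₀ × DIC = 0.003892 × 2.06 = 0.008018 mmol/kg = 8.018 μmol/kg
pCO2 = [CO2*]/KH = 8.018×10^-6 / 2.818×10^-2 = 284 μatm

pCO2 = 284 μatm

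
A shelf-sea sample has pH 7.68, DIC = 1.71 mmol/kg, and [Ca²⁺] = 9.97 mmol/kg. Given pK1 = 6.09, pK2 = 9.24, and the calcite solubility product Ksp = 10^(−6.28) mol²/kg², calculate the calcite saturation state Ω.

Ω = 0.849

α₂ = 1 / (1 + [H⁺]/K2 + [H⁺]²/(K1K2)) = 1 / (1 + 10^+1.56 + 10^-0.03)
   = 1 / (1 + 36.308 + 0.93325) = 1/38.241 = 0.02615
[CO3²⁻] = α₂ × DIC = 0.02615 × 1.71 = 0.04472 mmol/kg
Ksp = 10^(−6.28) = 5.248×10^-7
Ω = [Ca²⁺][CO3²⁻]/Ksp = (9.97×10^-3)(4.472×10^-5) / 5.248×10^-7 = 0.849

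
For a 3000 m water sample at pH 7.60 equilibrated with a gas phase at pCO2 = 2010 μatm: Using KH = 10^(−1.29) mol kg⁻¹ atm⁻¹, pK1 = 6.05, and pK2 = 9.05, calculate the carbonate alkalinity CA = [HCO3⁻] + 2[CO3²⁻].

[CO2*] = KH · pCO2 = 10^(−1.29) × 2010×10^-6 = 1.031×10^-4 mol/kg
α₀ = 1/(1 + K1/[H⁺] + K1K2/[H⁺]²) = 1/(1 + 10^+1.55 + 10^+0.10) = 0.02650
DIC = [CO2*]/α₀ = 1.031×10^-4 / 0.02650 = 3.890 mmol/kg
CA = (α₁ + 2α₂)·DIC = (0.9401 + 2×0.03336) × 3.890 = 3.92 mmol/kg

CA = 3.92 mmol/kg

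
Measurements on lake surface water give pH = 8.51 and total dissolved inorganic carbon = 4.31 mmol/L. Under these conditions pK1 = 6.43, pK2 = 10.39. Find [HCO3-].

α₁ = 1 / (1 + [H⁺]/K1 + K2/[H⁺]) = 1 / (1 + 10^-2.08 + 10^-1.88)
   = 1 / (1 + 0.0083176 + 0.013183) = 1/1.0215 = 0.9790
[HCO3⁻] = α₁ × DIC = 0.9790 × 4.31 = 4.22 mmol/L

[HCO3⁻] = 4.22 mmol/L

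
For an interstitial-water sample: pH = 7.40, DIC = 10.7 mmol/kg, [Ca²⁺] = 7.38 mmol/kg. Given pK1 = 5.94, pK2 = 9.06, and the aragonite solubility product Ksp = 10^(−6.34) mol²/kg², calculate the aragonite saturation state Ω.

α₂ = 1 / (1 + [H⁺]/K2 + [H⁺]²/(K1K2)) = 1 / (1 + 10^+1.66 + 10^+0.20)
   = 1 / (1 + 45.709 + 1.5849) = 1/48.294 = 0.02071
[CO3²⁻] = α₂ × DIC = 0.02071 × 10.7 = 0.2216 mmol/kg
Ksp = 10^(−6.34) = 4.571×10^-7
Ω = [Ca²⁺][CO3²⁻]/Ksp = (7.38×10^-3)(2.216×10^-4) / 4.571×10^-7 = 3.58

Ω = 3.58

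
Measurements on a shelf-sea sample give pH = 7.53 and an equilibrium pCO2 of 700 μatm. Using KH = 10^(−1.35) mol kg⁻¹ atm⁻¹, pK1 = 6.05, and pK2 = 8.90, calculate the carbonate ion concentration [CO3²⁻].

[CO2*] = KH · pCO2 = 10^(−1.35) × 700×10^-6 = 3.127×10^-5 mol/kg
α₀ = 1/(1 + K1/[H⁺] + K1K2/[H⁺]²) = 1/(1 + 10^+1.48 + 10^+0.11) = 0.03078
DIC = [CO2*]/α₀ = 3.127×10^-5 / 0.03078 = 1.016 mmol/kg
[CO3²⁻] = α₂·DIC; α₂ = 0.03965, so [CO3²⁻] = 0.03965 × 1.016 = 0.0403 mmol/kg

[CO3²⁻] = 0.0403 mmol/kg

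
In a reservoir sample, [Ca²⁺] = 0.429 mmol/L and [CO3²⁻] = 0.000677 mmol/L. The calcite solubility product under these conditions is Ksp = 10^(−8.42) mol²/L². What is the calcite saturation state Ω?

Ω = 0.0764

Ksp = 10^(−8.42) = 3.802×10^-9
Ω = [Ca²⁺][CO3²⁻]/Ksp = (0.429×10^-3)(0.000677×10^-3) / 3.802×10^-9 = 0.0764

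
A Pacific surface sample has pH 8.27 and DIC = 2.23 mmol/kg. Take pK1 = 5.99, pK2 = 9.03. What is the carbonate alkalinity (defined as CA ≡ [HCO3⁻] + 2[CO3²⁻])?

CA = [HCO3⁻] + 2[CO3²⁻] = (α₁ + 2α₂)·DIC
At pH 8.27: [H⁺]/K1 = 10^-2.28 = 0.0052481, K2/[H⁺] = 10^-0.76 = 0.17378
α₁ = 1/(1 + 0.0052481 + 0.17378) = 1/1.1790 = 0.8482; α₂ = α₁·K2/[H⁺] = 0.1474
α₁ + 2α₂ = 1.1429
CA = 1.1429 × 2.23 = 2.55 mmol/kg

CA = 2.55 mmol/kg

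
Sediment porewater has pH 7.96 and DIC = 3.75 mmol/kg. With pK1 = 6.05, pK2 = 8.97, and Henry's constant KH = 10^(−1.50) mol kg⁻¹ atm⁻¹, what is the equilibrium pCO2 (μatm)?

α₀ = 1 / (1 + K1/[H⁺] + K1K2/[H⁺]²) = 1 / (1 + 10^+1.91 + 10^+0.90)
   = 1 / (1 + 81.283 + 7.9433) = 1/90.226 = 0.01108
[CO2*] = α₀ × DIC = 0.01108 × 3.75 = 0.04156 mmol/kg
pCO2 = [CO2*]/KH = 4.156×10^-5 / 3.162×10^-2 = 1310 μatm

pCO2 = 1310 μatm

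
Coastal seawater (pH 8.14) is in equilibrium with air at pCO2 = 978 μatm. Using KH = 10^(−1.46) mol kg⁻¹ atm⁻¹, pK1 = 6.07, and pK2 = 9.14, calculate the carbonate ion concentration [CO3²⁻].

[CO3²⁻] = 0.398 mmol/kg

[CO2*] = KH · pCO2 = 10^(−1.46) × 978×10^-6 = 3.391×10^-5 mol/kg
α₀ = 1/(1 + K1/[H⁺] + K1K2/[H⁺]²) = 1/(1 + 10^+2.07 + 10^+1.07) = 0.007678
DIC = [CO2*]/α₀ = 3.391×10^-5 / 0.007678 = 4.417 mmol/kg
[CO3²⁻] = α₂·DIC; α₂ = 0.09021, so [CO3²⁻] = 0.09021 × 4.417 = 0.398 mmol/kg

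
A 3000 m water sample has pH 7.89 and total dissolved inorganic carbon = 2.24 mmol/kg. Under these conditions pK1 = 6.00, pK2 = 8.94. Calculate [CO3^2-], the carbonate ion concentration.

α₂ = 1 / (1 + [H⁺]/K2 + [H⁺]²/(K1K2)) = 1 / (1 + 10^+1.05 + 10^-0.84)
   = 1 / (1 + 11.220 + 0.14454) = 1/12.365 = 0.08088
[CO3²⁻] = α₂ × DIC = 0.08088 × 2.24 = 0.181 mmol/kg

[CO3²⁻] = 0.181 mmol/kg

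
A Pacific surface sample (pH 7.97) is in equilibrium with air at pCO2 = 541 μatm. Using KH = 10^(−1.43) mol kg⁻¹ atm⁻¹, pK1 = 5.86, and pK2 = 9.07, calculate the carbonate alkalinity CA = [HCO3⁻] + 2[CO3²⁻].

CA = 3.00 mmol/kg

[CO2*] = KH · pCO2 = 10^(−1.43) × 541×10^-6 = 2.010×10^-5 mol/kg
α₀ = 1/(1 + K1/[H⁺] + K1K2/[H⁺]²) = 1/(1 + 10^+2.11 + 10^+1.01) = 0.007140
DIC = [CO2*]/α₀ = 2.010×10^-5 / 0.007140 = 2.815 mmol/kg
CA = (α₁ + 2α₂)·DIC = (0.9198 + 2×0.07306) × 2.815 = 3.00 mmol/kg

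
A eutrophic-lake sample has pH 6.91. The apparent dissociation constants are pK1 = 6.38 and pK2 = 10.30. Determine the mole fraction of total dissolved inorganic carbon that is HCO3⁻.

α₁ = 1 / (1 + [H⁺]/K1 + K2/[H⁺]) = 1 / (1 + 10^-0.53 + 10^-3.39)
   = 1 / (1 + 0.29512 + 0.00040738) = 1/1.2955 = 0.7719

α₁ = 0.772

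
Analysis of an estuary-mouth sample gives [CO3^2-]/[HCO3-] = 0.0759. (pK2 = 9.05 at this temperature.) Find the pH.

pH = 7.93

From K2 = [H⁺][CO3^2-]/[HCO3-]:  pH = pK2 + log₁₀([CO3^2-]/[HCO3-])
log₁₀(0.0759) = -1.120
pH = 9.05 + (-1.120) = 7.93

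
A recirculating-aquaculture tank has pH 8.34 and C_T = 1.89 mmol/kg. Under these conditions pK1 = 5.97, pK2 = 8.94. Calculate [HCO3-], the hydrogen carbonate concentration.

[HCO3⁻] = 1.51 mmol/kg

α₁ = 1 / (1 + [H⁺]/K1 + K2/[H⁺]) = 1 / (1 + 10^-2.37 + 10^-0.60)
   = 1 / (1 + 0.0042658 + 0.25119) = 1/1.2555 = 0.7965
[HCO3⁻] = α₁ × DIC = 0.7965 × 1.89 = 1.51 mmol/kg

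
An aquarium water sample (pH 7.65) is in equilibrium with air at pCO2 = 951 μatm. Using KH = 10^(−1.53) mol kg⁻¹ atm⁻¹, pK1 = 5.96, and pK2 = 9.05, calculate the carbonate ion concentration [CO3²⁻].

[CO2*] = KH · pCO2 = 10^(−1.53) × 951×10^-6 = 2.807×10^-5 mol/kg
α₀ = 1/(1 + K1/[H⁺] + K1K2/[H⁺]²) = 1/(1 + 10^+1.69 + 10^+0.29) = 0.01926
DIC = [CO2*]/α₀ = 2.807×10^-5 / 0.01926 = 1.457 mmol/kg
[CO3²⁻] = α₂·DIC; α₂ = 0.03755, so [CO3²⁻] = 0.03755 × 1.457 = 0.0547 mmol/kg

[CO3²⁻] = 0.0547 mmol/kg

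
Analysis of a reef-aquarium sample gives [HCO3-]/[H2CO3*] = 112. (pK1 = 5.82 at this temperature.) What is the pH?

From K1 = [H⁺][HCO3-]/[H2CO3*]:  pH = pK1 + log₁₀([HCO3-]/[H2CO3*])
log₁₀(112) = +2.049
pH = 5.82 + (+2.049) = 7.87

pH = 7.87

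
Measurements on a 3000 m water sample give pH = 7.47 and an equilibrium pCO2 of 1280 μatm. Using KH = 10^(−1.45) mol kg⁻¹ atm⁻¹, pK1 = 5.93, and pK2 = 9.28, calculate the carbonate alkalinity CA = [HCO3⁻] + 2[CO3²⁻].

[CO2*] = KH · pCO2 = 10^(−1.45) × 1280×10^-6 = 4.542×10^-5 mol/kg
α₀ = 1/(1 + K1/[H⁺] + K1K2/[H⁺]²) = 1/(1 + 10^+1.54 + 10^-0.27) = 0.02762
DIC = [CO2*]/α₀ = 4.542×10^-5 / 0.02762 = 1.645 mmol/kg
CA = (α₁ + 2α₂)·DIC = (0.9576 + 2×0.01483) × 1.645 = 1.62 mmol/kg

CA = 1.62 mmol/kg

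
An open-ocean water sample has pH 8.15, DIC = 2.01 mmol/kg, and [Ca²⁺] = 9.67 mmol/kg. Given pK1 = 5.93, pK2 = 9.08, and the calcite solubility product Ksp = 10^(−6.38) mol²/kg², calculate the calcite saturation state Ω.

Ω = 4.88

α₂ = 1 / (1 + [H⁺]/K2 + [H⁺]²/(K1K2)) = 1 / (1 + 10^+0.93 + 10^-1.29)
   = 1 / (1 + 8.5114 + 0.051286) = 1/9.5627 = 0.1046
[CO3²⁻] = α₂ × DIC = 0.1046 × 2.01 = 0.2102 mmol/kg
Ksp = 10^(−6.38) = 4.169×10^-7
Ω = [Ca²⁺][CO3²⁻]/Ksp = (9.67×10^-3)(2.102×10^-4) / 4.169×10^-7 = 4.88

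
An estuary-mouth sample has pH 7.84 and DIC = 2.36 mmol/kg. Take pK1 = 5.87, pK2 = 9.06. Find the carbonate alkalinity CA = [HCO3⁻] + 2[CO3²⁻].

CA = [HCO3⁻] + 2[CO3²⁻] = (α₁ + 2α₂)·DIC
At pH 7.84: [H⁺]/K1 = 10^-1.97 = 0.010715, K2/[H⁺] = 10^-1.22 = 0.060256
α₁ = 1/(1 + 0.010715 + 0.060256) = 1/1.0710 = 0.9337; α₂ = α₁·K2/[H⁺] = 0.05626
α₁ + 2α₂ = 1.0463
CA = 1.0463 × 2.36 = 2.47 mmol/kg

CA = 2.47 mmol/kg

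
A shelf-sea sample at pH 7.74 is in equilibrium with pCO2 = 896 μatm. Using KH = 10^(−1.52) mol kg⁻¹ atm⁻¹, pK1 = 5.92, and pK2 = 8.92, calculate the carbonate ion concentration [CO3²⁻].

[CO3²⁻] = 0.118 mmol/kg

[CO2*] = KH · pCO2 = 10^(−1.52) × 896×10^-6 = 2.706×10^-5 mol/kg
α₀ = 1/(1 + K1/[H⁺] + K1K2/[H⁺]²) = 1/(1 + 10^+1.82 + 10^+0.64) = 0.01400
DIC = [CO2*]/α₀ = 2.706×10^-5 / 0.01400 = 1.933 mmol/kg
[CO3²⁻] = α₂·DIC; α₂ = 0.06111, so [CO3²⁻] = 0.06111 × 1.933 = 0.118 mmol/kg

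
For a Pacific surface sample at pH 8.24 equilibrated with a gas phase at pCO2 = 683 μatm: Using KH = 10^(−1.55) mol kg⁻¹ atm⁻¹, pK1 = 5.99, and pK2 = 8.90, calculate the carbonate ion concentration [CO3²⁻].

[CO2*] = KH · pCO2 = 10^(−1.55) × 683×10^-6 = 1.925×10^-5 mol/kg
α₀ = 1/(1 + K1/[H⁺] + K1K2/[H⁺]²) = 1/(1 + 10^+2.25 + 10^+1.59) = 0.004593
DIC = [CO2*]/α₀ = 1.925×10^-5 / 0.004593 = 4.191 mmol/kg
[CO3²⁻] = α₂·DIC; α₂ = 0.1787, so [CO3²⁻] = 0.1787 × 4.191 = 0.749 mmol/kg

[CO3²⁻] = 0.749 mmol/kg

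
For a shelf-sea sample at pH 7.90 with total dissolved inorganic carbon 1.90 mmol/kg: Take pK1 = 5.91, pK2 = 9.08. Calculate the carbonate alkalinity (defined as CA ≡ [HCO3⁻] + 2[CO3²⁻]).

CA = [HCO3⁻] + 2[CO3²⁻] = (α₁ + 2α₂)·DIC
At pH 7.90: [H⁺]/K1 = 10^-1.99 = 0.010233, K2/[H⁺] = 10^-1.18 = 0.066069
α₁ = 1/(1 + 0.010233 + 0.066069) = 1/1.0763 = 0.9291; α₂ = α₁·K2/[H⁺] = 0.06139
α₁ + 2α₂ = 1.0519
CA = 1.0519 × 1.90 = 2.00 mmol/kg

CA = 2.00 mmol/kg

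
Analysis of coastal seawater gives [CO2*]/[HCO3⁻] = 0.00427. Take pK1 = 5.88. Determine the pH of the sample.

From K1 = [H⁺][HCO3⁻]/[CO2*]:  pH = pK1 − log₁₀([CO2*]/[HCO3⁻])
log₁₀(0.00427) = -2.370
pH = 5.88 − (-2.370) = 8.25

pH = 8.25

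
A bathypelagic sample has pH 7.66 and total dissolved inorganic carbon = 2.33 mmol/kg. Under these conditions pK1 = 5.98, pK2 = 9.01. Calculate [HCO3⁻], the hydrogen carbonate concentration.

α₁ = 1 / (1 + [H⁺]/K1 + K2/[H⁺]) = 1 / (1 + 10^-1.68 + 10^-1.35)
   = 1 / (1 + 0.020893 + 0.044668) = 1/1.0656 = 0.9385
[HCO3⁻] = α₁ × DIC = 0.9385 × 2.33 = 2.19 mmol/kg

[HCO3⁻] = 2.19 mmol/kg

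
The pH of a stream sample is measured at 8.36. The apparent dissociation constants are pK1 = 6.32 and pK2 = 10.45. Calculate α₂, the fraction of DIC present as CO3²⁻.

α₂ = 1 / (1 + [H⁺]/K2 + [H⁺]²/(K1K2)) = 1 / (1 + 10^+2.09 + 10^+0.05)
   = 1 / (1 + 123.03 + 1.1220) = 1/125.15 = 0.007990

α₂ = 0.00799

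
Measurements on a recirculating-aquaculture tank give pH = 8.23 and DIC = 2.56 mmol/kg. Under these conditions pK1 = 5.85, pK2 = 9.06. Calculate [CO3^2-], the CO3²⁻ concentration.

[CO3²⁻] = 0.329 mmol/kg

α₂ = 1 / (1 + [H⁺]/K2 + [H⁺]²/(K1K2)) = 1 / (1 + 10^+0.83 + 10^-1.55)
   = 1 / (1 + 6.7608 + 0.028184) = 1/7.7890 = 0.1284
[CO3²⁻] = α₂ × DIC = 0.1284 × 2.56 = 0.329 mmol/kg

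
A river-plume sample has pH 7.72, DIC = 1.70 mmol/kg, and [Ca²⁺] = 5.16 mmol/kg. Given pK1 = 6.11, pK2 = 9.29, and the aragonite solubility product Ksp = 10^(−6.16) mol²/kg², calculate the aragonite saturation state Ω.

Ω = 0.325

α₂ = 1 / (1 + [H⁺]/K2 + [H⁺]²/(K1K2)) = 1 / (1 + 10^+1.57 + 10^-0.04)
   = 1 / (1 + 37.154 + 0.91201) = 1/39.066 = 0.02560
[CO3²⁻] = α₂ × DIC = 0.02560 × 1.70 = 0.04352 mmol/kg
Ksp = 10^(−6.16) = 6.918×10^-7
Ω = [Ca²⁺][CO3²⁻]/Ksp = (5.16×10^-3)(4.352×10^-5) / 6.918×10^-7 = 0.325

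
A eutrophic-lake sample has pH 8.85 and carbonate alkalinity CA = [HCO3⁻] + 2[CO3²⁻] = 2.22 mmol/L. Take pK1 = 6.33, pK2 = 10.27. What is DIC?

CA = [HCO3⁻] + 2[CO3²⁻] = (α₁ + 2α₂)·DIC
At pH 8.85: [H⁺]/K1 = 10^-2.52 = 0.0030200, K2/[H⁺] = 10^-1.42 = 0.038019
α₁ = 1/(1 + 0.0030200 + 0.038019) = 1/1.0410 = 0.9606; α₂ = α₁·K2/[H⁺] = 0.03652
α₁ + 2α₂ = 1.0336
DIC = CA / (α₁ + 2α₂) = 2.22 / 1.0336 = 2.15 mmol/L

DIC = 2.15 mmol/L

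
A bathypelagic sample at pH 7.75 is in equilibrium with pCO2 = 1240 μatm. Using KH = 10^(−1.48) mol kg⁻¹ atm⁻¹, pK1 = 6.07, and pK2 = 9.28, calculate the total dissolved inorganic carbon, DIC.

[CO2*] = KH · pCO2 = 10^(−1.48) × 1240×10^-6 = 4.106×10^-5 mol/kg
α₀ = 1/(1 + K1/[H⁺] + K1K2/[H⁺]²) = 1/(1 + 10^+1.68 + 10^+0.15) = 0.01989
DIC = [CO2*]/α₀ = 4.106×10^-5 / 0.01989 = 2.06 mmol/kg

DIC = 2.06 mmol/kg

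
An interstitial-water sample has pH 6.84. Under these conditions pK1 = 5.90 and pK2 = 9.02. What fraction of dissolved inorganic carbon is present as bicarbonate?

α₁ = 0.892

α₁ = 1 / (1 + [H⁺]/K1 + K2/[H⁺]) = 1 / (1 + 10^-0.94 + 10^-2.18)
   = 1 / (1 + 0.11482 + 0.0066069) = 1/1.1214 = 0.8917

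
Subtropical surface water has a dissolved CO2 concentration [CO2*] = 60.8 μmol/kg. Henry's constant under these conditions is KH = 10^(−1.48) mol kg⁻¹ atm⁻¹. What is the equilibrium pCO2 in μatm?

KH = 10^(−1.48) = 3.311×10^-2 mol kg⁻¹ atm⁻¹
pCO2 = [CO2*]/KH = 60.8×10^-6 / 3.311×10^-2 = 1.84×10^-3 atm = 1840 μatm

pCO2 = 1840 μatm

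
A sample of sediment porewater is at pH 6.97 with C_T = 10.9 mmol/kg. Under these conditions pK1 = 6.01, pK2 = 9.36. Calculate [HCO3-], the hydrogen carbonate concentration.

α₁ = 1 / (1 + [H⁺]/K1 + K2/[H⁺]) = 1 / (1 + 10^-0.96 + 10^-2.39)
   = 1 / (1 + 0.10965 + 0.0040738) = 1/1.1137 = 0.8979
[HCO3⁻] = α₁ × DIC = 0.8979 × 10.9 = 9.79 mmol/kg

[HCO3⁻] = 9.79 mmol/kg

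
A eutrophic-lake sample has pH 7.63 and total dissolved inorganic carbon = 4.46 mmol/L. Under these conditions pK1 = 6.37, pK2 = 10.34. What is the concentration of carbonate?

α₂ = 1 / (1 + [H⁺]/K2 + [H⁺]²/(K1K2)) = 1 / (1 + 10^+2.71 + 10^+1.45)
   = 1 / (1 + 512.86 + 28.184) = 1/542.05 = 0.001845
[CO3²⁻] = α₂ × DIC = 0.001845 × 4.46 = 0.00823 mmol/L = 8.23 μmol/L

[CO3²⁻] = 8.23 μmol/L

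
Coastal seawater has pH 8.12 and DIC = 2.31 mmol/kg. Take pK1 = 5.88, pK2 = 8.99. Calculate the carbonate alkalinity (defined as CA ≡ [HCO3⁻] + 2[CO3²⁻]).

CA = 2.57 mmol/kg

CA = [HCO3⁻] + 2[CO3²⁻] = (α₁ + 2α₂)·DIC
At pH 8.12: [H⁺]/K1 = 10^-2.24 = 0.0057544, K2/[H⁺] = 10^-0.87 = 0.13490
α₁ = 1/(1 + 0.0057544 + 0.13490) = 1/1.1407 = 0.8767; α₂ = α₁·K2/[H⁺] = 0.1183
α₁ + 2α₂ = 1.1132
CA = 1.1132 × 2.31 = 2.57 mmol/kg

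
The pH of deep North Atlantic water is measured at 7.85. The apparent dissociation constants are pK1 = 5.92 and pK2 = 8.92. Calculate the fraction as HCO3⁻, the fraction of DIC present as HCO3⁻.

α₁ = 0.912

α₁ = 1 / (1 + [H⁺]/K1 + K2/[H⁺]) = 1 / (1 + 10^-1.93 + 10^-1.07)
   = 1 / (1 + 0.011749 + 0.085114) = 1/1.0969 = 0.9117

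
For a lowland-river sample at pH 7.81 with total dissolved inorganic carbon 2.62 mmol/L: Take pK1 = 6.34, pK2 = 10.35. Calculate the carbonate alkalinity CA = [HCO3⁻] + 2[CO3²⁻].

CA = 2.54 mmol/L

CA = [HCO3⁻] + 2[CO3²⁻] = (α₁ + 2α₂)·DIC
At pH 7.81: [H⁺]/K1 = 10^-1.47 = 0.033884, K2/[H⁺] = 10^-2.54 = 0.0028840
α₁ = 1/(1 + 0.033884 + 0.0028840) = 1/1.0368 = 0.9645; α₂ = α₁·K2/[H⁺] = 0.002782
α₁ + 2α₂ = 0.9701
CA = 0.9701 × 2.62 = 2.54 mmol/L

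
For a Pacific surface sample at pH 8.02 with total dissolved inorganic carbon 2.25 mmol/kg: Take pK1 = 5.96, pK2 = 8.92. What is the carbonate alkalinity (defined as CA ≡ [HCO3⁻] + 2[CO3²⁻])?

CA = 2.48 mmol/kg

CA = [HCO3⁻] + 2[CO3²⁻] = (α₁ + 2α₂)·DIC
At pH 8.02: [H⁺]/K1 = 10^-2.06 = 0.0087096, K2/[H⁺] = 10^-0.90 = 0.12589
α₁ = 1/(1 + 0.0087096 + 0.12589) = 1/1.1346 = 0.8814; α₂ = α₁·K2/[H⁺] = 0.1110
α₁ + 2α₂ = 1.1033
CA = 1.1033 × 2.25 = 2.48 mmol/kg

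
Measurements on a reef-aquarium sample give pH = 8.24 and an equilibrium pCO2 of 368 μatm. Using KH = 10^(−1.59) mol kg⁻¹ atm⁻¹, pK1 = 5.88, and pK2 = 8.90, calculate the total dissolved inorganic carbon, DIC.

DIC = 2.65 mmol/kg

[CO2*] = KH · pCO2 = 10^(−1.59) × 368×10^-6 = 9.459×10^-6 mol/kg
α₀ = 1/(1 + K1/[H⁺] + K1K2/[H⁺]²) = 1/(1 + 10^+2.36 + 10^+1.70) = 0.003569
DIC = [CO2*]/α₀ = 9.459×10^-6 / 0.003569 = 2.65 mmol/kg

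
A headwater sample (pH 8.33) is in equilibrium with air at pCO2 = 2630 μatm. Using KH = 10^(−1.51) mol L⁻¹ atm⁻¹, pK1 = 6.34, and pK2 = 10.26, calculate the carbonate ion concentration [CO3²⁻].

[CO2*] = KH · pCO2 = 10^(−1.51) × 2630×10^-6 = 8.127×10^-5 mol/L
α₀ = 1/(1 + K1/[H⁺] + K1K2/[H⁺]²) = 1/(1 + 10^+1.99 + 10^+0.06) = 0.01001
DIC = [CO2*]/α₀ = 8.127×10^-5 / 0.01001 = 8.117 mmol/L
[CO3²⁻] = α₂·DIC; α₂ = 0.01150, so [CO3²⁻] = 0.01150 × 8.117 = 0.0933 mmol/L

[CO3²⁻] = 0.0933 mmol/L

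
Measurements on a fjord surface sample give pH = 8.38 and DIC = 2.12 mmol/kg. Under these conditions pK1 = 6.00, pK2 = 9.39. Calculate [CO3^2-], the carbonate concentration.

[CO3²⁻] = 0.188 mmol/kg

α₂ = 1 / (1 + [H⁺]/K2 + [H⁺]²/(K1K2)) = 1 / (1 + 10^+1.01 + 10^-1.37)
   = 1 / (1 + 10.233 + 0.042658) = 1/11.276 = 0.08869
[CO3²⁻] = α₂ × DIC = 0.08869 × 2.12 = 0.188 mmol/kg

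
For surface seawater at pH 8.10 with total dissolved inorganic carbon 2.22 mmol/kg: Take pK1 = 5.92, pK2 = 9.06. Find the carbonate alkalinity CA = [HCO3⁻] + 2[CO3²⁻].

CA = 2.42 mmol/kg

CA = [HCO3⁻] + 2[CO3²⁻] = (α₁ + 2α₂)·DIC
At pH 8.10: [H⁺]/K1 = 10^-2.18 = 0.0066069, K2/[H⁺] = 10^-0.96 = 0.10965
α₁ = 1/(1 + 0.0066069 + 0.10965) = 1/1.1163 = 0.8959; α₂ = α₁·K2/[H⁺] = 0.09823
α₁ + 2α₂ = 1.0923
CA = 1.0923 × 2.22 = 2.42 mmol/kg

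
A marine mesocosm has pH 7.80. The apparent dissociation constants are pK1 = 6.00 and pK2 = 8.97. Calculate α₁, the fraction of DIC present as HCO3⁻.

α₁ = 1 / (1 + [H⁺]/K1 + K2/[H⁺]) = 1 / (1 + 10^-1.80 + 10^-1.17)
   = 1 / (1 + 0.015849 + 0.067608) = 1/1.0835 = 0.9230

α₁ = 0.923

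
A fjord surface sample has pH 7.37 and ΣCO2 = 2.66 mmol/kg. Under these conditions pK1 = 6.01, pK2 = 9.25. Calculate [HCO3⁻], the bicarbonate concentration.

[HCO3⁻] = 2.52 mmol/kg

α₁ = 1 / (1 + [H⁺]/K1 + K2/[H⁺]) = 1 / (1 + 10^-1.36 + 10^-1.88)
   = 1 / (1 + 0.043652 + 0.013183) = 1/1.0568 = 0.9462
[HCO3⁻] = α₁ × DIC = 0.9462 × 2.66 = 2.52 mmol/kg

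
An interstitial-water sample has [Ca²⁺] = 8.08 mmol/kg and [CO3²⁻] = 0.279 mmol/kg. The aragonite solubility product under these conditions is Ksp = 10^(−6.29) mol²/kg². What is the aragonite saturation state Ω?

Ksp = 10^(−6.29) = 5.129×10^-7
Ω = [Ca²⁺][CO3²⁻]/Ksp = (8.08×10^-3)(0.279×10^-3) / 5.129×10^-7 = 4.40

Ω = 4.40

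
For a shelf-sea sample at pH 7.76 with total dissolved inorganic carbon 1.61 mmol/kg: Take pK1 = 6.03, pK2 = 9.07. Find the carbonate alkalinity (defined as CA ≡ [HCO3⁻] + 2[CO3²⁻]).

CA = [HCO3⁻] + 2[CO3²⁻] = (α₁ + 2α₂)·DIC
At pH 7.76: [H⁺]/K1 = 10^-1.73 = 0.018621, K2/[H⁺] = 10^-1.31 = 0.048978
α₁ = 1/(1 + 0.018621 + 0.048978) = 1/1.0676 = 0.9367; α₂ = α₁·K2/[H⁺] = 0.04588
α₁ + 2α₂ = 1.0284
CA = 1.0284 × 1.61 = 1.66 mmol/kg

CA = 1.66 mmol/kg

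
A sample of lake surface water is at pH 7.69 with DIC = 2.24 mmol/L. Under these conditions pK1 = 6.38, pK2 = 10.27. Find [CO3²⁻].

[CO3²⁻] = 5.60 μmol/L

α₂ = 1 / (1 + [H⁺]/K2 + [H⁺]²/(K1K2)) = 1 / (1 + 10^+2.58 + 10^+1.27)
   = 1 / (1 + 380.19 + 18.621) = 1/399.81 = 0.002501
[CO3²⁻] = α₂ × DIC = 0.002501 × 2.24 = 0.00560 mmol/L = 5.60 μmol/L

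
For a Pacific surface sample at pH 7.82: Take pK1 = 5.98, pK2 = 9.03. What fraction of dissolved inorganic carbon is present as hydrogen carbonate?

α₁ = 0.929

α₁ = 1 / (1 + [H⁺]/K1 + K2/[H⁺]) = 1 / (1 + 10^-1.84 + 10^-1.21)
   = 1 / (1 + 0.014454 + 0.061660) = 1/1.0761 = 0.9293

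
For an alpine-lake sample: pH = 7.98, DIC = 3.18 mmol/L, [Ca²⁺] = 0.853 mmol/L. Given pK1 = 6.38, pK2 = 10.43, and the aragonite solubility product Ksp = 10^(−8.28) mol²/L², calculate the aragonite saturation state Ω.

Ω = 1.78

α₂ = 1 / (1 + [H⁺]/K2 + [H⁺]²/(K1K2)) = 1 / (1 + 10^+2.45 + 10^+0.85)
   = 1 / (1 + 281.84 + 7.0795) = 1/289.92 = 0.003449
[CO3²⁻] = α₂ × DIC = 0.003449 × 3.18 = 0.01097 mmol/L = 10.97 μmol/L
Ksp = 10^(−8.28) = 5.248×10^-9
Ω = [Ca²⁺][CO3²⁻]/Ksp = (0.853×10^-3)(1.097×10^-5) / 5.248×10^-9 = 1.78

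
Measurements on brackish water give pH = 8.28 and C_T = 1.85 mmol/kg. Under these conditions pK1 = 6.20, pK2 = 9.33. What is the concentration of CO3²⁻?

α₂ = 1 / (1 + [H⁺]/K2 + [H⁺]²/(K1K2)) = 1 / (1 + 10^+1.05 + 10^-1.03)
   = 1 / (1 + 11.220 + 0.093325) = 1/12.314 = 0.08121
[CO3²⁻] = α₂ × DIC = 0.08121 × 1.85 = 0.150 mmol/kg

[CO3²⁻] = 0.150 mmol/kg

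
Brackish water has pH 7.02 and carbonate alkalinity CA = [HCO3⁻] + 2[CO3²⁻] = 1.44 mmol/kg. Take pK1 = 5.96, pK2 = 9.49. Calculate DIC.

CA = [HCO3⁻] + 2[CO3²⁻] = (α₁ + 2α₂)·DIC
At pH 7.02: [H⁺]/K1 = 10^-1.06 = 0.087096, K2/[H⁺] = 10^-2.47 = 0.0033884
α₁ = 1/(1 + 0.087096 + 0.0033884) = 1/1.0905 = 0.9170; α₂ = α₁·K2/[H⁺] = 0.003107
α₁ + 2α₂ = 0.9232
DIC = CA / (α₁ + 2α₂) = 1.44 / 0.9232 = 1.56 mmol/kg

DIC = 1.56 mmol/kg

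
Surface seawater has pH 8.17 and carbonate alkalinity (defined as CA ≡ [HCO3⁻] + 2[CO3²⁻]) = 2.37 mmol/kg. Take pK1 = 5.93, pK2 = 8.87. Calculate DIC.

DIC = 2.04 mmol/kg

CA = [HCO3⁻] + 2[CO3²⁻] = (α₁ + 2α₂)·DIC
At pH 8.17: [H⁺]/K1 = 10^-2.24 = 0.0057544, K2/[H⁺] = 10^-0.70 = 0.19953
α₁ = 1/(1 + 0.0057544 + 0.19953) = 1/1.2053 = 0.8297; α₂ = α₁·K2/[H⁺] = 0.1655
α₁ + 2α₂ = 1.1608
DIC = CA / (α₁ + 2α₂) = 2.37 / 1.1608 = 2.04 mmol/kg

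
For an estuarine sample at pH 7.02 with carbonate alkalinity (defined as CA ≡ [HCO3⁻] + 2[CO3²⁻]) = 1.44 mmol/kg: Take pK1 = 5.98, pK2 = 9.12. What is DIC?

DIC = 1.56 mmol/kg

CA = [HCO3⁻] + 2[CO3²⁻] = (α₁ + 2α₂)·DIC
At pH 7.02: [H⁺]/K1 = 10^-1.04 = 0.091201, K2/[H⁺] = 10^-2.10 = 0.0079433
α₁ = 1/(1 + 0.091201 + 0.0079433) = 1/1.0991 = 0.9098; α₂ = α₁·K2/[H⁺] = 0.007227
α₁ + 2α₂ = 0.9243
DIC = CA / (α₁ + 2α₂) = 1.44 / 0.9243 = 1.56 mmol/kg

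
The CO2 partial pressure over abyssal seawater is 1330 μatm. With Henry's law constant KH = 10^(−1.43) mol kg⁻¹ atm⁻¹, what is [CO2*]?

[CO2*] = 49.4 μmol/kg

KH = 10^(−1.43) = 3.715×10^-2 mol kg⁻¹ atm⁻¹
[CO2*] = KH · pCO2 = 3.715×10^-2 × 1330×10^-6 atm = 4.94×10^-5 mol/kg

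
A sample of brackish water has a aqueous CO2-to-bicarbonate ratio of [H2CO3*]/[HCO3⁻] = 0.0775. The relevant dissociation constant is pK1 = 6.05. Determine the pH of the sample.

From K1 = [H⁺][HCO3⁻]/[H2CO3*]:  pH = pK1 − log₁₀([H2CO3*]/[HCO3⁻])
log₁₀(0.0775) = -1.111
pH = 6.05 − (-1.111) = 7.16

pH = 7.16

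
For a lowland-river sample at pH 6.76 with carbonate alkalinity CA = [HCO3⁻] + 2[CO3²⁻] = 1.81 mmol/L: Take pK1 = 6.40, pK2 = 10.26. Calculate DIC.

DIC = 2.60 mmol/L

CA = [HCO3⁻] + 2[CO3²⁻] = (α₁ + 2α₂)·DIC
At pH 6.76: [H⁺]/K1 = 10^-0.36 = 0.43652, K2/[H⁺] = 10^-3.50 = 0.00031623
α₁ = 1/(1 + 0.43652 + 0.00031623) = 1/1.4368 = 0.6960; α₂ = α₁·K2/[H⁺] = 0.0002201
α₁ + 2α₂ = 0.6964
DIC = CA / (α₁ + 2α₂) = 1.81 / 0.6964 = 2.60 mmol/L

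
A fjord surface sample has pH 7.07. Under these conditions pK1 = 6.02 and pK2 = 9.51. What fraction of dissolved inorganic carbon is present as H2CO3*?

α₀ = 1 / (1 + K1/[H⁺] + K1K2/[H⁺]²) = 1 / (1 + 10^+1.05 + 10^-1.39)
   = 1 / (1 + 11.220 + 0.040738) = 1/12.261 = 0.08156

α₀ = 0.0816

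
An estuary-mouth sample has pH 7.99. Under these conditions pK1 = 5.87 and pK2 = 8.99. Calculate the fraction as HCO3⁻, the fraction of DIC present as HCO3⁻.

α₁ = 0.903

α₁ = 1 / (1 + [H⁺]/K1 + K2/[H⁺]) = 1 / (1 + 10^-2.12 + 10^-1.00)
   = 1 / (1 + 0.0075858 + 0.10000) = 1/1.1076 = 0.9029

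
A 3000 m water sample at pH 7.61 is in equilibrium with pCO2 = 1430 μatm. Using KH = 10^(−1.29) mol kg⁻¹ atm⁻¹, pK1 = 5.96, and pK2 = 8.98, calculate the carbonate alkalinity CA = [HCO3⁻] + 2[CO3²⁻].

CA = 3.56 mmol/kg

[CO2*] = KH · pCO2 = 10^(−1.29) × 1430×10^-6 = 7.334×10^-5 mol/kg
α₀ = 1/(1 + K1/[H⁺] + K1K2/[H⁺]²) = 1/(1 + 10^+1.65 + 10^+0.28) = 0.02102
DIC = [CO2*]/α₀ = 7.334×10^-5 / 0.02102 = 3.489 mmol/kg
CA = (α₁ + 2α₂)·DIC = (0.9389 + 2×0.04005) × 3.489 = 3.56 mmol/kg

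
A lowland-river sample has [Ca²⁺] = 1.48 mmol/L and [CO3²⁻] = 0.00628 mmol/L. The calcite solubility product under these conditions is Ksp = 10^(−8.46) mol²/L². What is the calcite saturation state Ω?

Ω = 2.68

Ksp = 10^(−8.46) = 3.467×10^-9
Ω = [Ca²⁺][CO3²⁻]/Ksp = (1.48×10^-3)(0.00628×10^-3) / 3.467×10^-9 = 2.68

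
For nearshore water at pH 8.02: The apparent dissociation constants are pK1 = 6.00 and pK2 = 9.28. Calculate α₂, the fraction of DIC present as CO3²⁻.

α₂ = 0.0516

α₂ = 1 / (1 + [H⁺]/K2 + [H⁺]²/(K1K2)) = 1 / (1 + 10^+1.26 + 10^-0.76)
   = 1 / (1 + 18.197 + 0.17378) = 1/19.371 = 0.05162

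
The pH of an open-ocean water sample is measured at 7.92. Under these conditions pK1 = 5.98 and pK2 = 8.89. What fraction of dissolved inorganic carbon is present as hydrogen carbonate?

α₁ = 1 / (1 + [H⁺]/K1 + K2/[H⁺]) = 1 / (1 + 10^-1.94 + 10^-0.97)
   = 1 / (1 + 0.011482 + 0.10715) = 1/1.1186 = 0.8939

α₁ = 0.894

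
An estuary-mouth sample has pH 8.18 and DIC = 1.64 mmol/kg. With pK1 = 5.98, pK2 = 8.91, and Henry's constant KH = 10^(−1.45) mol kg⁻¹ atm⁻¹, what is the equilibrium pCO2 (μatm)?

α₀ = 1 / (1 + K1/[H⁺] + K1K2/[H⁺]²) = 1 / (1 + 10^+2.20 + 10^+1.47)
   = 1 / (1 + 158.49 + 29.512) = 1/189.00 = 0.005291
[CO2*] = α₀ × DIC = 0.005291 × 1.64 = 0.008677 mmol/kg = 8.677 μmol/kg
pCO2 = [CO2*]/KH = 8.677×10^-6 / 3.548×10^-2 = 245 μatm

pCO2 = 245 μatm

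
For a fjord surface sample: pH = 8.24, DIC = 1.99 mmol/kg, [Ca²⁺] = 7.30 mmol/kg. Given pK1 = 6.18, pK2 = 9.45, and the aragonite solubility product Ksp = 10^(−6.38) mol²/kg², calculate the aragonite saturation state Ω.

α₂ = 1 / (1 + [H⁺]/K2 + [H⁺]²/(K1K2)) = 1 / (1 + 10^+1.21 + 10^-0.85)
   = 1 / (1 + 16.218 + 0.14125) = 1/17.359 = 0.05761
[CO3²⁻] = α₂ × DIC = 0.05761 × 1.99 = 0.1146 mmol/kg
Ksp = 10^(−6.38) = 4.169×10^-7
Ω = [Ca²⁺][CO3²⁻]/Ksp = (7.30×10^-3)(1.146×10^-4) / 4.169×10^-7 = 2.01

Ω = 2.01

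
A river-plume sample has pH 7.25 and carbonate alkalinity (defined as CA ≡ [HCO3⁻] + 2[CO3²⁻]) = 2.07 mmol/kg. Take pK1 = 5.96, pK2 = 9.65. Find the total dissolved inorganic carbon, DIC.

CA = [HCO3⁻] + 2[CO3²⁻] = (α₁ + 2α₂)·DIC
At pH 7.25: [H⁺]/K1 = 10^-1.29 = 0.051286, K2/[H⁺] = 10^-2.40 = 0.0039811
α₁ = 1/(1 + 0.051286 + 0.0039811) = 1/1.0553 = 0.9476; α₂ = α₁·K2/[H⁺] = 0.003773
α₁ + 2α₂ = 0.9552
DIC = CA / (α₁ + 2α₂) = 2.07 / 0.9552 = 2.17 mmol/kg

DIC = 2.17 mmol/kg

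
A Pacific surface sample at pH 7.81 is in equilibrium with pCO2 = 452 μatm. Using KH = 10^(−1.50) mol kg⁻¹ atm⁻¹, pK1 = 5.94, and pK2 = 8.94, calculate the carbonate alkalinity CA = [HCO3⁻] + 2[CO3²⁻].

CA = 1.22 mmol/kg

[CO2*] = KH · pCO2 = 10^(−1.50) × 452×10^-6 = 1.429×10^-5 mol/kg
α₀ = 1/(1 + K1/[H⁺] + K1K2/[H⁺]²) = 1/(1 + 10^+1.87 + 10^+0.74) = 0.01240
DIC = [CO2*]/α₀ = 1.429×10^-5 / 0.01240 = 1.152 mmol/kg
CA = (α₁ + 2α₂)·DIC = (0.9194 + 2×0.06816) × 1.152 = 1.22 mmol/kg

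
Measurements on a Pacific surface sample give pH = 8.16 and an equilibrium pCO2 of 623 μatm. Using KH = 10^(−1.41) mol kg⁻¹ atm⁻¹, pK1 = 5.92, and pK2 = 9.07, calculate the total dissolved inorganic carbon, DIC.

[CO2*] = KH · pCO2 = 10^(−1.41) × 623×10^-6 = 2.424×10^-5 mol/kg
α₀ = 1/(1 + K1/[H⁺] + K1K2/[H⁺]²) = 1/(1 + 10^+2.24 + 10^+1.33) = 0.005098
DIC = [CO2*]/α₀ = 2.424×10^-5 / 0.005098 = 4.75 mmol/kg

DIC = 4.75 mmol/kg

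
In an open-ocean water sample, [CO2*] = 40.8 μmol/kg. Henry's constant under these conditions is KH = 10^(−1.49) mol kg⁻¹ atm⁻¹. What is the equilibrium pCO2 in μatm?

pCO2 = 1260 μatm

KH = 10^(−1.49) = 3.236×10^-2 mol kg⁻¹ atm⁻¹
pCO2 = [CO2*]/KH = 40.8×10^-6 / 3.236×10^-2 = 1.26×10^-3 atm = 1260 μatm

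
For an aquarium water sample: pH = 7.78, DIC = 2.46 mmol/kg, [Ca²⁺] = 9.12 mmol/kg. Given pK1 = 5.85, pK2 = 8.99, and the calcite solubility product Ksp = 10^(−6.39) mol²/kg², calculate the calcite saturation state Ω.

α₂ = 1 / (1 + [H⁺]/K2 + [H⁺]²/(K1K2)) = 1 / (1 + 10^+1.21 + 10^-0.72)
   = 1 / (1 + 16.218 + 0.19055) = 1/17.409 = 0.05744
[CO3²⁻] = α₂ × DIC = 0.05744 × 2.46 = 0.1413 mmol/kg
Ksp = 10^(−6.39) = 4.074×10^-7
Ω = [Ca²⁺][CO3²⁻]/Ksp = (9.12×10^-3)(1.413×10^-4) / 4.074×10^-7 = 3.16

Ω = 3.16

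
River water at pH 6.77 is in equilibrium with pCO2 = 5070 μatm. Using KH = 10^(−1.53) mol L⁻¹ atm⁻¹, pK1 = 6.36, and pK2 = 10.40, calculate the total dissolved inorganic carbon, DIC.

[CO2*] = KH · pCO2 = 10^(−1.53) × 5070×10^-6 = 1.496×10^-4 mol/L
α₀ = 1/(1 + K1/[H⁺] + K1K2/[H⁺]²) = 1/(1 + 10^+0.41 + 10^-3.22) = 0.2800
DIC = [CO2*]/α₀ = 1.496×10^-4 / 0.2800 = 0.534 mmol/L

DIC = 0.534 mmol/L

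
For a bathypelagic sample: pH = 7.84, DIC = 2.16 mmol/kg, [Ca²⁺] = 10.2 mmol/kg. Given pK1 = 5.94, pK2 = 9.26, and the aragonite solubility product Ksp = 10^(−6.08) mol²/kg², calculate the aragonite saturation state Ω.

α₂ = 1 / (1 + [H⁺]/K2 + [H⁺]²/(K1K2)) = 1 / (1 + 10^+1.42 + 10^-0.48)
   = 1 / (1 + 26.303 + 0.33113) = 1/27.634 = 0.03619
[CO3²⁻] = α₂ × DIC = 0.03619 × 2.16 = 0.07817 mmol/kg
Ksp = 10^(−6.08) = 8.318×10^-7
Ω = [Ca²⁺][CO3²⁻]/Ksp = (10.2×10^-3)(7.817×10^-5) / 8.318×10^-7 = 0.959

Ω = 0.959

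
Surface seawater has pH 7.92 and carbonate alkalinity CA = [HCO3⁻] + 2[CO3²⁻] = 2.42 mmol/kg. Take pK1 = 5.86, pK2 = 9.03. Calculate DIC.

CA = [HCO3⁻] + 2[CO3²⁻] = (α₁ + 2α₂)·DIC
At pH 7.92: [H⁺]/K1 = 10^-2.06 = 0.0087096, K2/[H⁺] = 10^-1.11 = 0.077625
α₁ = 1/(1 + 0.0087096 + 0.077625) = 1/1.0863 = 0.9205; α₂ = α₁·K2/[H⁺] = 0.07146
α₁ + 2α₂ = 1.0634
DIC = CA / (α₁ + 2α₂) = 2.42 / 1.0634 = 2.28 mmol/kg

DIC = 2.28 mmol/kg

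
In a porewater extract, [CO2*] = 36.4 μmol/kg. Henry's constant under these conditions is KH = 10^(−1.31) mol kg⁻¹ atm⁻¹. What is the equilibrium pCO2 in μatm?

KH = 10^(−1.31) = 4.898×10^-2 mol kg⁻¹ atm⁻¹
pCO2 = [CO2*]/KH = 36.4×10^-6 / 4.898×10^-2 = 7.43×10^-4 atm = 743 μatm

pCO2 = 743 μatm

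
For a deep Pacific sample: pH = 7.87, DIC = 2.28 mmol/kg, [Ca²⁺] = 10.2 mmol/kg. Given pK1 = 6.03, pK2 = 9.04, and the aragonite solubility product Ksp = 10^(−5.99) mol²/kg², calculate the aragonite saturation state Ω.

Ω = 1.42

α₂ = 1 / (1 + [H⁺]/K2 + [H⁺]²/(K1K2)) = 1 / (1 + 10^+1.17 + 10^-0.67)
   = 1 / (1 + 14.791 + 0.21380) = 1/16.005 = 0.06248
[CO3²⁻] = α₂ × DIC = 0.06248 × 2.28 = 0.1425 mmol/kg
Ksp = 10^(−5.99) = 1.023×10^-6
Ω = [Ca²⁺][CO3²⁻]/Ksp = (10.2×10^-3)(1.425×10^-4) / 1.023×10^-6 = 1.42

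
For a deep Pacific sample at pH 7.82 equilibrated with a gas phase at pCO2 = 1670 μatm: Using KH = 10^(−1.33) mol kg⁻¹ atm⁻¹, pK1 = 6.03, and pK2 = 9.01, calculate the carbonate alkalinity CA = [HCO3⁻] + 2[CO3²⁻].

[CO2*] = KH · pCO2 = 10^(−1.33) × 1670×10^-6 = 7.811×10^-5 mol/kg
α₀ = 1/(1 + K1/[H⁺] + K1K2/[H⁺]²) = 1/(1 + 10^+1.79 + 10^+0.60) = 0.01501
DIC = [CO2*]/α₀ = 7.811×10^-5 / 0.01501 = 5.205 mmol/kg
CA = (α₁ + 2α₂)·DIC = (0.9253 + 2×0.05974) × 5.205 = 5.44 mmol/kg

CA = 5.44 mmol/kg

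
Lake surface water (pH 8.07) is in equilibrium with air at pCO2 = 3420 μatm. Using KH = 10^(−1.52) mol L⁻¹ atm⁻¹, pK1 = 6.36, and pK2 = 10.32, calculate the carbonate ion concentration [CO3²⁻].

[CO2*] = KH · pCO2 = 10^(−1.52) × 3420×10^-6 = 1.033×10^-4 mol/L
α₀ = 1/(1 + K1/[H⁺] + K1K2/[H⁺]²) = 1/(1 + 10^+1.71 + 10^-0.54) = 0.01902
DIC = [CO2*]/α₀ = 1.033×10^-4 / 0.01902 = 5.430 mmol/L
[CO3²⁻] = α₂·DIC; α₂ = 0.005486, so [CO3²⁻] = 0.005486 × 5.430 = 0.0298 mmol/L

[CO3²⁻] = 0.0298 mmol/L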